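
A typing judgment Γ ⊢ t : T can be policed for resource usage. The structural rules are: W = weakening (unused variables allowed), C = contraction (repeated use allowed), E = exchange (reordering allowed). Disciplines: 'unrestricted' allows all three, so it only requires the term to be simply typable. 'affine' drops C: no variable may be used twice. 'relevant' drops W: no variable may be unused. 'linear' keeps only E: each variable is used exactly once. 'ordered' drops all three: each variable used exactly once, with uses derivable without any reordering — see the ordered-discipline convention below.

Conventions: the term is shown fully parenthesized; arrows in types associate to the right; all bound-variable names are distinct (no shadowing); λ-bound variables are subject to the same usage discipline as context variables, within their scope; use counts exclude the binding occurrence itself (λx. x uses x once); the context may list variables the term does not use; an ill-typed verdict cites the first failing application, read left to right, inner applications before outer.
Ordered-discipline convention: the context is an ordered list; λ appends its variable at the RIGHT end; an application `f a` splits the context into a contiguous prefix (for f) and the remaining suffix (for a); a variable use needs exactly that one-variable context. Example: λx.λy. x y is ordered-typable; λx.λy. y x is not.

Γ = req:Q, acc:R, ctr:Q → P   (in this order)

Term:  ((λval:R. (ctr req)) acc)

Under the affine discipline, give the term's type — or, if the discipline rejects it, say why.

term : P
counts: req: 1; acc: 1; ctr: 1; val (λ-bound): 0
order of uses: ctr, req, acc
typing: well-typed — term : P
summary: ordered ✗; linear ✗; affine ✓; relevant ✗; unrestricted ✓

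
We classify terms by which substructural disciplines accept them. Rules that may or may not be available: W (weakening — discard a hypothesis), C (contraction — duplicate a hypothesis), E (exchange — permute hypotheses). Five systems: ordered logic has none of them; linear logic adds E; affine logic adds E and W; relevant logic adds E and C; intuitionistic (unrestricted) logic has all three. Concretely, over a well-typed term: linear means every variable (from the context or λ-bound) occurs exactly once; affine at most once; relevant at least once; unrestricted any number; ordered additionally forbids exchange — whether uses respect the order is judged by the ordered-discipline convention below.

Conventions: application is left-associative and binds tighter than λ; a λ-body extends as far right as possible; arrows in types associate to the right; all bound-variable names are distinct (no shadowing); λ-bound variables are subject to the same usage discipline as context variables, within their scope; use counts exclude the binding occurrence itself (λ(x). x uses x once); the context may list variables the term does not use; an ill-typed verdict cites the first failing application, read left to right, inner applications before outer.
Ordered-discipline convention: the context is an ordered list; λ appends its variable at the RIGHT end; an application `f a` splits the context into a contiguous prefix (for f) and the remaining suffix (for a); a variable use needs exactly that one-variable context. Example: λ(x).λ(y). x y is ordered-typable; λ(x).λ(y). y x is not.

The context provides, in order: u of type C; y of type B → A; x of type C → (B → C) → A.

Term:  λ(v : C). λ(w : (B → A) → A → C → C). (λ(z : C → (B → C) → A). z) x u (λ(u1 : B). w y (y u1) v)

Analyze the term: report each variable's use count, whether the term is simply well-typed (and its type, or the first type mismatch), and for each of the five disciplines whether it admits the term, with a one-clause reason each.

counts: u=1, y=2, x=1, v [bound]=1, w [bound]=1, z [bound]=1, u1 [bound]=1
left-to-right use order: z, x, u, w, y, y, u1, v
typing: well-typed at C → ((B → A) → A → C → C) → A
ordered ✗ (repeated use of y ×2)
linear ✗ (repeated use of y ×2)
affine ✗ (repeated use of y ×2)
relevant ✓ (every one of u, y, x, v, w, z, u1 appears)
unrestricted ✓ (type-checks (C → ((B → A) → A → C → C) → A) and nothing is barred)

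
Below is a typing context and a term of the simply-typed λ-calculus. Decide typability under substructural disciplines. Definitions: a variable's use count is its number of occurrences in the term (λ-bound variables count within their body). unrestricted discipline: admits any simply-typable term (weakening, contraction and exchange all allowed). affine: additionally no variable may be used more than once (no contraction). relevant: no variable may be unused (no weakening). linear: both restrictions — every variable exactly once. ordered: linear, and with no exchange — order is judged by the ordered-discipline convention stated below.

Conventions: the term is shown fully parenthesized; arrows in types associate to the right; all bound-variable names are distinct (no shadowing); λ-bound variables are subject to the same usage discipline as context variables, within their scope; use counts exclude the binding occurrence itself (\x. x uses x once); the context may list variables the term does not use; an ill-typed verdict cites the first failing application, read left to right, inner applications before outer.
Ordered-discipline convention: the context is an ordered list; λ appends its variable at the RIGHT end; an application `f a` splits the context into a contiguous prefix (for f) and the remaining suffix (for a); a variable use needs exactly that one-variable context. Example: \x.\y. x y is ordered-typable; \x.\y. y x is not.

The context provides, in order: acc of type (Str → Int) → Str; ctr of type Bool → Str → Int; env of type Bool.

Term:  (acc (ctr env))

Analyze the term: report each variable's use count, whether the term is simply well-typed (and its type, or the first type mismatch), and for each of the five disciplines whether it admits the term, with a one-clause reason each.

variable uses: acc ×1; ctr ×1; env ×1
use order (left to right): acc, ctr, env
typing: the term checks, with type Str
ordered ✓ (single-use (acc, ctr, env), ordered derivation ok)
linear ✓ (each of acc, ctr, env used exactly once)
affine ✓ (acc, ctr, env: no repeats, contraction unneeded)
relevant ✓ (acc, ctr, env: all used, weakening unneeded)
unrestricted ✓ (typability at Str is all that's needed)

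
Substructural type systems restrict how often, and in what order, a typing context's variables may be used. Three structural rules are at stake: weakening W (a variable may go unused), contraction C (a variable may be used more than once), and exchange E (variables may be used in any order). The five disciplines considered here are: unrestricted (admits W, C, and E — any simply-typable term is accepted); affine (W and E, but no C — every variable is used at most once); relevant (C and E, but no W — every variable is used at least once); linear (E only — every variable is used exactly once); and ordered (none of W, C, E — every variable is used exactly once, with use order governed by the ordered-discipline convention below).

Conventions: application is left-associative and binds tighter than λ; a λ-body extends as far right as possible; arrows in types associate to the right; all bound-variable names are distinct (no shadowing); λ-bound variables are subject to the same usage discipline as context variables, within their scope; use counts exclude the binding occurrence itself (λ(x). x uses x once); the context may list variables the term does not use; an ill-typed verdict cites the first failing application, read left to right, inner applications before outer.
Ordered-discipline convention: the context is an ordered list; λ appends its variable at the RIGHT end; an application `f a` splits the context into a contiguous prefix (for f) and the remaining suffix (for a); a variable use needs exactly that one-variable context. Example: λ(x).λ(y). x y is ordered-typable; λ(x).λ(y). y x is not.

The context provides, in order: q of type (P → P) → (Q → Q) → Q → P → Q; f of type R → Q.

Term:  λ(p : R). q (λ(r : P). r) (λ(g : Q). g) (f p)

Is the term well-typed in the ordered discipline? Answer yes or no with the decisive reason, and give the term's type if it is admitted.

yes — single-use (q, f, p, r, g), ordered derivation ok; term : R → P → Q
counts: q ×1, f ×1, p [bound] ×1, r [bound] ×1, g [bound] ×1
uses in reading order: q, r, g, f, p
typing: well-typed — term : R → P → Q
summary: ordered ✓; linear ✓; affine ✓; relevant ✓; unrestricted ✓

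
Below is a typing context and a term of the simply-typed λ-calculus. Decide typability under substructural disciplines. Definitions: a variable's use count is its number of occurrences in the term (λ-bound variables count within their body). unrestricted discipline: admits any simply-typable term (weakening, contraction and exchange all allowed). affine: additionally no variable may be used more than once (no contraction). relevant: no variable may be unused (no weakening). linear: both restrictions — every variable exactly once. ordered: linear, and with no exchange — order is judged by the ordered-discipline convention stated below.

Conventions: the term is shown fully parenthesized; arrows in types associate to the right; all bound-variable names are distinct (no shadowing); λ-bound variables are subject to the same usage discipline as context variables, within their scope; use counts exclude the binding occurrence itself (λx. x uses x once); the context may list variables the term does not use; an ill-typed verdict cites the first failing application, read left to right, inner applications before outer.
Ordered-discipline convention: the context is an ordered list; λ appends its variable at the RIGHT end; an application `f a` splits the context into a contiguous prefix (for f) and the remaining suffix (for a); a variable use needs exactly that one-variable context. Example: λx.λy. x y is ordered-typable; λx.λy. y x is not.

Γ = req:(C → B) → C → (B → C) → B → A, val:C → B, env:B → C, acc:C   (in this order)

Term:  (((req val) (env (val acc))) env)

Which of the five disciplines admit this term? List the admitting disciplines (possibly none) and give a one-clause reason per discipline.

accepted by: relevant, unrestricted
counts: req: 1, val: 2, env: 2, acc: 1
use order (left to right): req, val, env, val, acc, env
typing: the term checks, with type B → A
ordered: ✗, val ×2, env ×2 used more than once (contraction)
linear: ✗, val ×2, env ×2 used more than once (contraction)
affine: ✗, val ×2, env ×2 used more than once (contraction)
relevant: ✓, every one of req, val, env, acc appears
unrestricted: ✓, type-checks (B → A) and nothing is barred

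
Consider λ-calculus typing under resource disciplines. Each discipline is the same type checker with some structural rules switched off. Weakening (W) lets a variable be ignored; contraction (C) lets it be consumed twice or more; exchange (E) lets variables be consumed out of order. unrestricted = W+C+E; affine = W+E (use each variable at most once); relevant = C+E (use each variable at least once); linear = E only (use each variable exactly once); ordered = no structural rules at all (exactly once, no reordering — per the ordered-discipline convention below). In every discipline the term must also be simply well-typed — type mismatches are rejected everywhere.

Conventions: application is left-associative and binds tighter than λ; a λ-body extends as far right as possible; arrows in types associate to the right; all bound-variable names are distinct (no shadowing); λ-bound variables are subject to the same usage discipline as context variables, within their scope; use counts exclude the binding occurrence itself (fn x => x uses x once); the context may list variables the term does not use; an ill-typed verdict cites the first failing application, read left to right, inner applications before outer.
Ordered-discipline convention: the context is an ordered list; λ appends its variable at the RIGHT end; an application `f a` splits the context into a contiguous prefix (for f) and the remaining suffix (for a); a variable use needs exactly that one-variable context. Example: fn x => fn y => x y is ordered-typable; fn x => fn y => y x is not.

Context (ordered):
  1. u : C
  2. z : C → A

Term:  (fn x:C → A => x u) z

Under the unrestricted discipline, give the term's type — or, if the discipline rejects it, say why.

term : A
usage: u ×1; z ×1; x (bound) ×1
left-to-right use order: x, u, z
typing: well-typed — term : A
across the five disciplines: ordered ✗; linear ✓; affine ✓; relevant ✓; unrestricted ✓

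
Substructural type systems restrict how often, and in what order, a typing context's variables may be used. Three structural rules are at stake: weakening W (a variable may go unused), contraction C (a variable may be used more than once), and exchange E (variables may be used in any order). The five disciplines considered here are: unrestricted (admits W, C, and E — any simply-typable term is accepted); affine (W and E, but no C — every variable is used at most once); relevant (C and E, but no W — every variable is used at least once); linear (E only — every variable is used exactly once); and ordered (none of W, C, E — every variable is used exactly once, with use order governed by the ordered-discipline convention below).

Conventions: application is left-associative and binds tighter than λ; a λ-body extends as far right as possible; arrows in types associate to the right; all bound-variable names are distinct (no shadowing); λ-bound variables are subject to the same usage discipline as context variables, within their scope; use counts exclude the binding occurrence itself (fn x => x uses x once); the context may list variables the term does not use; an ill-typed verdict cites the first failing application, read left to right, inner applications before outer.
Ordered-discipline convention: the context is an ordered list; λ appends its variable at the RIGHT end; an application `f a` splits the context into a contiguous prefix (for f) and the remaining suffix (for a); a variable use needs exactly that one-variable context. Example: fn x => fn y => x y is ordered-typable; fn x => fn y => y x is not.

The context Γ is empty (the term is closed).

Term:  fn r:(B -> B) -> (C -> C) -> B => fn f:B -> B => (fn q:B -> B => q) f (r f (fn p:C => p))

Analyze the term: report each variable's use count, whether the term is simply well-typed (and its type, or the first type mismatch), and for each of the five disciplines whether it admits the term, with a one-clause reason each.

use counts: r [bound]=1, f [bound]=2, q [bound]=1, p [bound]=1
order of uses: q, f, r, f, p
typing: the term checks, with type ((B -> B) -> (C -> C) -> B) -> (B -> B) -> B
ordered: ✗, uses contraction: f ×2
linear: ✗, uses contraction: f ×2
affine: ✗, uses contraction: f ×2
relevant: ✓, at least one use each (r, f, q, p)
unrestricted: ✓, simply typable at ((B -> B) -> (C -> C) -> B) -> (B -> B) -> B; W, C, E all held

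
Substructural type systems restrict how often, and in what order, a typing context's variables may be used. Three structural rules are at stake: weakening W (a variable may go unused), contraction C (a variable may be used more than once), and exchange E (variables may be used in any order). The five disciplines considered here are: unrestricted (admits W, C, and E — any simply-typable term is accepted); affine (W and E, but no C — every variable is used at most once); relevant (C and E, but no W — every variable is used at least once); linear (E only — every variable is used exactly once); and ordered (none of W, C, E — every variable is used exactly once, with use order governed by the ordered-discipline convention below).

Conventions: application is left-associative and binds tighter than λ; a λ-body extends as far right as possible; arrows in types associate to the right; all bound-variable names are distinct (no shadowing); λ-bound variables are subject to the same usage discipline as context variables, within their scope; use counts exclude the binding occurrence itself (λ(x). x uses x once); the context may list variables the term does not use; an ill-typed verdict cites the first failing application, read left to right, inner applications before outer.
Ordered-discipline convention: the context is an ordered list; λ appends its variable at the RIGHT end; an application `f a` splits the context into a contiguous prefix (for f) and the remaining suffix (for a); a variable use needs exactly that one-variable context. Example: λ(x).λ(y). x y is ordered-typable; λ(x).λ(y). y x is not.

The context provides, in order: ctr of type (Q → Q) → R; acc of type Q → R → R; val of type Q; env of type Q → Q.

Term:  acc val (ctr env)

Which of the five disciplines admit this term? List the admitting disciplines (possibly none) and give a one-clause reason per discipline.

admitted by: linear, affine, relevant, unrestricted
variable uses: ctr ×1; acc ×1; val ×1; env ×1
left-to-right use order: acc, val, ctr, env
typing: ✓ — R
ordered: ✗, needs exchange: uses follow acc, val, ctr, env
linear: ✓, exactly-once usage across ctr, acc, val, env
affine: ✓, none of ctr, acc, val, env used more than once
relevant: ✓, every one of ctr, acc, val, env appears
unrestricted: ✓, simply typable at R; W, C, E all held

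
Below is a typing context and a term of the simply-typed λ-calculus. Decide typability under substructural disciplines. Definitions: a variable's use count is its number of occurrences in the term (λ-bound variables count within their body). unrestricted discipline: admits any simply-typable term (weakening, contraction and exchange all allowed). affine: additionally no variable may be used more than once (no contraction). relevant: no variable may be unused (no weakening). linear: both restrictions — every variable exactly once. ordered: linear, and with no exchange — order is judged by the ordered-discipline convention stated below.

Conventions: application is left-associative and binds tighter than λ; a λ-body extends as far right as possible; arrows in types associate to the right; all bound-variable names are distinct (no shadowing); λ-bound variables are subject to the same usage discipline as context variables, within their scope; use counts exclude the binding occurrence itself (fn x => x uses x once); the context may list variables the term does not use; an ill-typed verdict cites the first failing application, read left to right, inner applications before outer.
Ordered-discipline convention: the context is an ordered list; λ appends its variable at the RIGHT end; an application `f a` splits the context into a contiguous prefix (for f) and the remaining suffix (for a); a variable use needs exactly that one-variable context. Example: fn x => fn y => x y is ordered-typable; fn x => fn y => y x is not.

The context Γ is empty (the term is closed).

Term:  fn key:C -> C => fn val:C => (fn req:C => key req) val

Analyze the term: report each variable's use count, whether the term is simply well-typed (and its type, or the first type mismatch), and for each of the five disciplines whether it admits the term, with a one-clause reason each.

usage: key [bound]: 1; val [bound]: 1; req [bound]: 1
uses in reading order: key, req, val
typing: the term checks, with type (C -> C) -> C -> C
ordered: ✓, key, val, req: once each, no exchange needed
linear: ✓, single use per variable (key, val, req)
affine: ✓, key, val, req: no repeats, contraction unneeded
relevant: ✓, key, val, req: all used, weakening unneeded
unrestricted: ✓, well-typed at (C -> C) -> C -> C; no restrictions here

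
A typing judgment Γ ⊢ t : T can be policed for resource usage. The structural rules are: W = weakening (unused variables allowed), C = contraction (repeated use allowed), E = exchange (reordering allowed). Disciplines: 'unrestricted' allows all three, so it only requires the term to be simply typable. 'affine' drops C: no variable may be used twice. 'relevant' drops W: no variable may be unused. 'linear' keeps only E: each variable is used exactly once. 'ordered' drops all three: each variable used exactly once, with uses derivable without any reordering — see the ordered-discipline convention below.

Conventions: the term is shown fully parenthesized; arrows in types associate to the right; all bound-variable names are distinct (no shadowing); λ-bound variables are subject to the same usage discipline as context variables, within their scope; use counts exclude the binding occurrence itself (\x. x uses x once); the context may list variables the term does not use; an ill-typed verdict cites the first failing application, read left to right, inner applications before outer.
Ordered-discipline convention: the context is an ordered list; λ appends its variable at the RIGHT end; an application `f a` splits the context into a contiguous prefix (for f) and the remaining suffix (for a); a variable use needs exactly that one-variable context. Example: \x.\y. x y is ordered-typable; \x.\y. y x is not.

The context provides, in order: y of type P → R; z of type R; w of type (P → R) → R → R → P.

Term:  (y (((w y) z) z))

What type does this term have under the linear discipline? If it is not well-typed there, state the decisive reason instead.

not well-typed under linear — repeated use of y ×2, z ×2
use counts: y=2; z=2; w=1
uses in reading order: y, w, y, z, z
typing: well-typed at R
all disciplines: ordered ✗, linear ✗, affine ✗, relevant ✓, unrestricted ✓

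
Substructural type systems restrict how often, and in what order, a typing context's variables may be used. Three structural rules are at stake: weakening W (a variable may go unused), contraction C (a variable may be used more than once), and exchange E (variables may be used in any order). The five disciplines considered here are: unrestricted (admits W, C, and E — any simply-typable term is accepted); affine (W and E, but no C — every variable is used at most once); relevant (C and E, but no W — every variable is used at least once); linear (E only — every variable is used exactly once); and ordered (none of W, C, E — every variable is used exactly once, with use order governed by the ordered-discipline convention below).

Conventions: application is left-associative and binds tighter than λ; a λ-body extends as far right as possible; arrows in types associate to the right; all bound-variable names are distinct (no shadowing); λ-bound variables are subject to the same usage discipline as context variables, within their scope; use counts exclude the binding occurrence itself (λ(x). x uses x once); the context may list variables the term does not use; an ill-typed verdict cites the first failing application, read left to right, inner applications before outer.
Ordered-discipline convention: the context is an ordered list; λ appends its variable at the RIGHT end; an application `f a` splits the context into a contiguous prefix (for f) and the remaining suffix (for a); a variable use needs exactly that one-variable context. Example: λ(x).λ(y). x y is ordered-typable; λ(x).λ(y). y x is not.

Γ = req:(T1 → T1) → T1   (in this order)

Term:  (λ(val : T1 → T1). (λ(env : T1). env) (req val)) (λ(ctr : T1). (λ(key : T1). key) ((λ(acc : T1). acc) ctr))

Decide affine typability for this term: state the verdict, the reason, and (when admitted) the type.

yes — at most one use each (req, val, env, ctr, key, acc); term : T1
usage: req ×1; val (λ-bound) ×1; env (λ-bound) ×1; ctr (λ-bound) ×1; key (λ-bound) ×1; acc (λ-bound) ×1
use order (left to right): env, req, val, key, acc, ctr
typing: ✓ — T1
per-discipline verdicts: ordered ✓, linear ✓, affine ✓, relevant ✓, unrestricted ✓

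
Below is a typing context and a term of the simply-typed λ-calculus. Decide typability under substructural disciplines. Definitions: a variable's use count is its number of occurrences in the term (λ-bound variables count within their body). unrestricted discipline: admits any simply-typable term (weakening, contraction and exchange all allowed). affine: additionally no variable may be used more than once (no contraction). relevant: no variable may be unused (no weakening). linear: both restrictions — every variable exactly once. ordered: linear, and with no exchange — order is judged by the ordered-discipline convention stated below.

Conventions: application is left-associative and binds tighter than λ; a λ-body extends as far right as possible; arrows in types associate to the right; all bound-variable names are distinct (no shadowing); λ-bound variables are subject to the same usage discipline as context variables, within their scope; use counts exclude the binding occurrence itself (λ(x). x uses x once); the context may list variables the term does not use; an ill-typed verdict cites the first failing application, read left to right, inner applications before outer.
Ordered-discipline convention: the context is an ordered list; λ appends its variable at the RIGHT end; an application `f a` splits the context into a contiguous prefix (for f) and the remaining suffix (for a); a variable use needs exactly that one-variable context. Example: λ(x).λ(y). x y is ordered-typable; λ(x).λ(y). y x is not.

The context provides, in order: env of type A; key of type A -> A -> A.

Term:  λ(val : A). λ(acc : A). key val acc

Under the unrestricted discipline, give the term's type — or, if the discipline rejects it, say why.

term : A -> A -> A
variable uses: env ×0; key ×1; val (λ-bound) ×1; acc (λ-bound) ×1
use order (left to right): key, val, acc
typing: ✓ — A -> A -> A
summary: ordered ✗; linear ✗; affine ✓; relevant ✗; unrestricted ✓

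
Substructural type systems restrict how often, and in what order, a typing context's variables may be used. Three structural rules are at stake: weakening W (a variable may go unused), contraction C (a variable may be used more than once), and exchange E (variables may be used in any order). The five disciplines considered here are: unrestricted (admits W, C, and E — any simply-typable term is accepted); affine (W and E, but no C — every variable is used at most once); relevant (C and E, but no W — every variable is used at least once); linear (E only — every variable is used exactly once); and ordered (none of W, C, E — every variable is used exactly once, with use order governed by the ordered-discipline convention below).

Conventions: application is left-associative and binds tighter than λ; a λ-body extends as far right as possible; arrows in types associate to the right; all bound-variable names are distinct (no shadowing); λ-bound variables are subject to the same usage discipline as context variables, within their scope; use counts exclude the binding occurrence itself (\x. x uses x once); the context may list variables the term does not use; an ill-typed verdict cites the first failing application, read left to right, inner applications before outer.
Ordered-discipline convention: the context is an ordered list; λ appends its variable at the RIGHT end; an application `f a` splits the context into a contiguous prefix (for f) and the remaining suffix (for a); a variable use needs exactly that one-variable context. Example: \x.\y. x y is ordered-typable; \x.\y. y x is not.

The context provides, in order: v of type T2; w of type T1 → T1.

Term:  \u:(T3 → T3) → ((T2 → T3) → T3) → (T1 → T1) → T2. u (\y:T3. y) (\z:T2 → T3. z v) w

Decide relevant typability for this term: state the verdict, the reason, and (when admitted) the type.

yes — at least one use each (v, w, u, y, z); term : ((T3 → T3) → ((T2 → T3) → T3) → (T1 → T1) → T2) → T2
usage: v: 1×; w: 1×; u (bound): 1×; y (bound): 1×; z (bound): 1×
uses in reading order: u, y, z, v, w
typing: well-typed — term : ((T3 → T3) → ((T2 → T3) → T3) → (T1 → T1) → T2) → T2
across the five disciplines: ordered ✗; linear ✓; affine ✓; relevant ✓; unrestricted ✓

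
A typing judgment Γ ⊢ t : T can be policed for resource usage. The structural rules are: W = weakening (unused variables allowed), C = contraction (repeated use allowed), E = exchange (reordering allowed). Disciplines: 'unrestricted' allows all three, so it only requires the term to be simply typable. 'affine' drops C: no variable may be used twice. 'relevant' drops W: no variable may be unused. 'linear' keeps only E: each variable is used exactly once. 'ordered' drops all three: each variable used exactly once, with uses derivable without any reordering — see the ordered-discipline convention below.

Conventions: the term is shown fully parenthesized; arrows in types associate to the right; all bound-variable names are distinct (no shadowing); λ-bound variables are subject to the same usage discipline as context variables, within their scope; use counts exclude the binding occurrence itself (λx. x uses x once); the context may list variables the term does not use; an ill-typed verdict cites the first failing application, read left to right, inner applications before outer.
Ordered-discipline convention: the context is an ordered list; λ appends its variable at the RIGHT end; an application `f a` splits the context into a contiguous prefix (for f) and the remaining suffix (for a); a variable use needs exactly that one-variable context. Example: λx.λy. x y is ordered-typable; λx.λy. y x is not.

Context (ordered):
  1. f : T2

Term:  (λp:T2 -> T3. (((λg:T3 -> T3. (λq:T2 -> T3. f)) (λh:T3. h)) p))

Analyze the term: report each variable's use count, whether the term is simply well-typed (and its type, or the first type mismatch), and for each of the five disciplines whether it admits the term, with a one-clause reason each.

usage: f=1, p (λ-bound)=1, g (λ-bound)=0, q (λ-bound)=0, h (λ-bound)=1
order of uses: f, h, p
typing: well-typed at (T2 -> T3) -> T2
ordered ✗ (g, q never used (weakening))
linear ✗ (g, q never used (weakening))
affine ✓ (f, p, g, q, h: no repeats, contraction unneeded)
relevant ✗ (g, q never used (weakening))
unrestricted ✓ (simply typable at (T2 -> T3) -> T2; W, C, E all held)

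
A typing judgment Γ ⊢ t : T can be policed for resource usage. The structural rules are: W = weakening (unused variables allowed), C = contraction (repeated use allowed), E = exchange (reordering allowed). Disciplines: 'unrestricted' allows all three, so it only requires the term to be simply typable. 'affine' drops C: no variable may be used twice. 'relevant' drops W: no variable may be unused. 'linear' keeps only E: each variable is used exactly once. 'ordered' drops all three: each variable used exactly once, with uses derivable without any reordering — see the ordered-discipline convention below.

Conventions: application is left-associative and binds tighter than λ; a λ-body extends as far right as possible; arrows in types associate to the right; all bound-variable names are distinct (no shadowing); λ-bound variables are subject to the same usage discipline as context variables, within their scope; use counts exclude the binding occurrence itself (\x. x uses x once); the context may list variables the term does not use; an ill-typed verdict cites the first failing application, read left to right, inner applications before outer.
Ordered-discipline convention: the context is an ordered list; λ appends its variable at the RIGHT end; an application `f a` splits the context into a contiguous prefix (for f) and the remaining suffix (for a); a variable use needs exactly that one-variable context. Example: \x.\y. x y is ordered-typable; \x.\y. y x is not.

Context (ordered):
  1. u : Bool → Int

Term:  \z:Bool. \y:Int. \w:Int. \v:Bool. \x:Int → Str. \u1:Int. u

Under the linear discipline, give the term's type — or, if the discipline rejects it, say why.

not well-typed under linear — needs weakening: z, y, w, v, x, u1 unused
variable uses: u=1, z [bound]=0, y [bound]=0, w [bound]=0, v [bound]=0, x [bound]=0, u1 [bound]=0
left-to-right use order: u
typing: well-typed — term : Bool → Int → Int → Bool → (Int → Str) → Int → Bool → Int
all disciplines: ordered ✗, linear ✗, affine ✓, relevant ✗, unrestricted ✓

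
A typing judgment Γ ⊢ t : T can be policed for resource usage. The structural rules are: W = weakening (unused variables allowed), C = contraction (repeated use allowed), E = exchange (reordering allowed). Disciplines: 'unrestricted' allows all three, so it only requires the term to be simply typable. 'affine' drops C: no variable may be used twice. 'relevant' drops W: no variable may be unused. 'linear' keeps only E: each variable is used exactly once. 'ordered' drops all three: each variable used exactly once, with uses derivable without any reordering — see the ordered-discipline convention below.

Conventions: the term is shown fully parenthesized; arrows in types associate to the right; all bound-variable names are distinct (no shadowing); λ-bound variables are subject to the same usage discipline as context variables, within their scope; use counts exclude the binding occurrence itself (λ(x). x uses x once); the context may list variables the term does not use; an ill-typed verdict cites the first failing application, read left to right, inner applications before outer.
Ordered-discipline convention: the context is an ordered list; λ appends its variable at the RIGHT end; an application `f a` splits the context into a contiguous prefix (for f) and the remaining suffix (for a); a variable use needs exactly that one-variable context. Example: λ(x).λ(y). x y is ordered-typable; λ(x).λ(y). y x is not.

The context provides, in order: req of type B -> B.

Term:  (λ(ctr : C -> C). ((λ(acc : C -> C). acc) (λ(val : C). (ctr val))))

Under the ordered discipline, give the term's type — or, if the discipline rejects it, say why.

not well-typed under ordered — req left unused
variable uses: req: 0×; ctr (bound): 1×; acc (bound): 1×; val (bound): 1×
uses in reading order: acc, ctr, val
typing: ✓ — (C -> C) -> C -> C
across the five disciplines: ordered ✗; linear ✗; affine ✓; relevant ✗; unrestricted ✓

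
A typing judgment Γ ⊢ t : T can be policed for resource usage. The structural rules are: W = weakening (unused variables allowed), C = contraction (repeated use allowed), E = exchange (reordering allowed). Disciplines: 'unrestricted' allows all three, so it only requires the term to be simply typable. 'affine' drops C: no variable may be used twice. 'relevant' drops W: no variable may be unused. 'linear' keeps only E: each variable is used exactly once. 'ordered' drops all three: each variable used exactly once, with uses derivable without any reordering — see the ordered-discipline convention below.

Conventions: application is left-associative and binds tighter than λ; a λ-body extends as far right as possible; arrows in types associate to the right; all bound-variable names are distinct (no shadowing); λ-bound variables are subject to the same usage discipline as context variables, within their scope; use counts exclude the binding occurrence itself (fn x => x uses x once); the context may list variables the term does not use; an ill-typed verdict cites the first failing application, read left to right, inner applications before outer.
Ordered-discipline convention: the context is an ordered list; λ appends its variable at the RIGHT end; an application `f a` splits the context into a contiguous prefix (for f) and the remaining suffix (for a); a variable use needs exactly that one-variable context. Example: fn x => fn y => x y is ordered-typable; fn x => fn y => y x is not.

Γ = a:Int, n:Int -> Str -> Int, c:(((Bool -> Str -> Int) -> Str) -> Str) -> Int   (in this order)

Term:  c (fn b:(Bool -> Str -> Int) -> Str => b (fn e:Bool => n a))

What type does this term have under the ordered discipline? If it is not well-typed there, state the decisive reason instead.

not well-typed under ordered — e left unused
variable uses: a ×1, n ×1, c ×1, b (bound) ×1, e (bound) ×0
left-to-right use order: c, b, n, a
typing: the term checks, with type Int
all disciplines: ordered ✗ · linear ✗ · affine ✓ · relevant ✗ · unrestricted ✓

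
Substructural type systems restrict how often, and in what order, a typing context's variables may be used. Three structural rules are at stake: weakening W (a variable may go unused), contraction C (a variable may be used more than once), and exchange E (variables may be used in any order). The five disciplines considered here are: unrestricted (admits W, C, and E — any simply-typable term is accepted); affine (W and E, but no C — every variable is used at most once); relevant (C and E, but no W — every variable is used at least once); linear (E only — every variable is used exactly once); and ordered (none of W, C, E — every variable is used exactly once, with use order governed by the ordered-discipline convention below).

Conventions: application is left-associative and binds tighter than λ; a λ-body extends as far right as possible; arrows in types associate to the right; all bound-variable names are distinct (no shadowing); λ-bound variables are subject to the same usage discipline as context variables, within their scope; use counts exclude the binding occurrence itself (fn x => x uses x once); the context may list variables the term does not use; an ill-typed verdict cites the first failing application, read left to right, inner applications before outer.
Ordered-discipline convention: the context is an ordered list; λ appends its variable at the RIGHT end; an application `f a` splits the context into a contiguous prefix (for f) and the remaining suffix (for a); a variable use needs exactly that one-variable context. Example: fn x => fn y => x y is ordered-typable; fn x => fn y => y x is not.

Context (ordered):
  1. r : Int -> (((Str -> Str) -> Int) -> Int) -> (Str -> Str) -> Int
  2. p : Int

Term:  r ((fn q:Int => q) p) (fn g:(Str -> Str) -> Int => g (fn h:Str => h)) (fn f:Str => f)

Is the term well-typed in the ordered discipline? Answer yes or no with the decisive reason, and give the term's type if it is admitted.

yes — single-use (r, p, q, g, h, f), ordered derivation ok; term : Int
counts: r ×1, p ×1, q (bound) ×1, g (bound) ×1, h (bound) ×1, f (bound) ×1
order of uses: r, q, p, g, h, f
typing: ✓ — Int
summary: ordered ✓ | linear ✓ | affine ✓ | relevant ✓ | unrestricted ✓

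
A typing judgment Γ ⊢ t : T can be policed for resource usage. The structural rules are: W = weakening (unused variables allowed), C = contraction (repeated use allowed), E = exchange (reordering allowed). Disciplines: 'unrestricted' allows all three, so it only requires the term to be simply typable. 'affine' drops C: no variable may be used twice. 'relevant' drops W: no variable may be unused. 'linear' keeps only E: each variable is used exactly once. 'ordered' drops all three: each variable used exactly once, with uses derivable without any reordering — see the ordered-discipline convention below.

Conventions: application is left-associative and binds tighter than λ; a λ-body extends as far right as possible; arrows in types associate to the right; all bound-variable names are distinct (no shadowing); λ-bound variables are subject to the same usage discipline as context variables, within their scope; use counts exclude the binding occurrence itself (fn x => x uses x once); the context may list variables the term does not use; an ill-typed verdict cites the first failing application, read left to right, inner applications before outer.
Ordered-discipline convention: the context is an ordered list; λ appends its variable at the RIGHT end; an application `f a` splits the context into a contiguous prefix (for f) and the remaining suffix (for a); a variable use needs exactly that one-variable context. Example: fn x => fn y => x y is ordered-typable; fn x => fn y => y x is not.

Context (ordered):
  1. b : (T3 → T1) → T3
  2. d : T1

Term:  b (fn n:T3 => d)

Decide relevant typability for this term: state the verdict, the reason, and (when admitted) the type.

no — n never used (weakening)
use counts: b=1, d=1, n [bound]=0
uses in reading order: b, d
typing: the term checks, with type T3
across the five disciplines: ordered ✗; linear ✗; affine ✓; relevant ✗; unrestricted ✓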